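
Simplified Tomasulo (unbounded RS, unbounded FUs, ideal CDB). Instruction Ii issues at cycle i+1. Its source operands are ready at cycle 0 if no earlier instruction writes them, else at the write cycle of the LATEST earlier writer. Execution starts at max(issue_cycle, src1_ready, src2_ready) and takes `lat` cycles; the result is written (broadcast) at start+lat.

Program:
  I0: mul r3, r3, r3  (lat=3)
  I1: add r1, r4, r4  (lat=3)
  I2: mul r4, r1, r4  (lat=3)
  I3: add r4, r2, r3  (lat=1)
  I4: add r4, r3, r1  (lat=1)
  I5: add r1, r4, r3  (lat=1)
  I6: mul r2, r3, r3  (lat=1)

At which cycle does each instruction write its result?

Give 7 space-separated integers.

I0 mul r3: issue@1 deps=(None,None) exec_start@1 write@4
I1 add r1: issue@2 deps=(None,None) exec_start@2 write@5
I2 mul r4: issue@3 deps=(1,None) exec_start@5 write@8
I3 add r4: issue@4 deps=(None,0) exec_start@4 write@5
I4 add r4: issue@5 deps=(0,1) exec_start@5 write@6
I5 add r1: issue@6 deps=(4,0) exec_start@6 write@7
I6 mul r2: issue@7 deps=(0,0) exec_start@7 write@8

Answer: 4 5 8 5 6 7 8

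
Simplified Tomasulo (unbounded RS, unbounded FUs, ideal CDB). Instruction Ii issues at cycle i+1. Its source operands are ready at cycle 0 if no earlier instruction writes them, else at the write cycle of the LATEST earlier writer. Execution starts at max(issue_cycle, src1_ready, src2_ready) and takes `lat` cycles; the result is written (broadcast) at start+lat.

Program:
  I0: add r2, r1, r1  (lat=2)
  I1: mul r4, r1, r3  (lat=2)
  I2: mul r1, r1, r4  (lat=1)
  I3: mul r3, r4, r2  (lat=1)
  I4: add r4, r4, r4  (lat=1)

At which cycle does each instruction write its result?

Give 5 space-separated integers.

Answer: 3 4 5 5 6

Derivation:
I0 add r2: issue@1 deps=(None,None) exec_start@1 write@3
I1 mul r4: issue@2 deps=(None,None) exec_start@2 write@4
I2 mul r1: issue@3 deps=(None,1) exec_start@4 write@5
I3 mul r3: issue@4 deps=(1,0) exec_start@4 write@5
I4 add r4: issue@5 deps=(1,1) exec_start@5 write@6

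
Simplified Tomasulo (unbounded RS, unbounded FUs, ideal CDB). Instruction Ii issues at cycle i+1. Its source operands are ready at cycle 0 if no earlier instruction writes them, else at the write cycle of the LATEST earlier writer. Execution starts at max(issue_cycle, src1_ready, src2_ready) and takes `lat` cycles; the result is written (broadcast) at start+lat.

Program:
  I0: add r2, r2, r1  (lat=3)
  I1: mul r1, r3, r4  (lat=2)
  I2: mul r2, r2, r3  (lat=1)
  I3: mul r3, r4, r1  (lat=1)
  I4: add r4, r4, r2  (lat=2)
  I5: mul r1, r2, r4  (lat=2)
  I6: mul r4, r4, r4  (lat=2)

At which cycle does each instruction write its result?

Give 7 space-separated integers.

I0 add r2: issue@1 deps=(None,None) exec_start@1 write@4
I1 mul r1: issue@2 deps=(None,None) exec_start@2 write@4
I2 mul r2: issue@3 deps=(0,None) exec_start@4 write@5
I3 mul r3: issue@4 deps=(None,1) exec_start@4 write@5
I4 add r4: issue@5 deps=(None,2) exec_start@5 write@7
I5 mul r1: issue@6 deps=(2,4) exec_start@7 write@9
I6 mul r4: issue@7 deps=(4,4) exec_start@7 write@9

Answer: 4 4 5 5 7 9 9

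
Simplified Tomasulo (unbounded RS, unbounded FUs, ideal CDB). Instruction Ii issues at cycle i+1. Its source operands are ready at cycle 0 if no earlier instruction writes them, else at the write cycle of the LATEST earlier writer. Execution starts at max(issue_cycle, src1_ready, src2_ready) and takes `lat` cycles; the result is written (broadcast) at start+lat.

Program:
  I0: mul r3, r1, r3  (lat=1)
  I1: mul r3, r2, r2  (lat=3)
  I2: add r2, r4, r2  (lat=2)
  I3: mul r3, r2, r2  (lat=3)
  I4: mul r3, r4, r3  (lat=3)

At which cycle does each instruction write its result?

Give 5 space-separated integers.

I0 mul r3: issue@1 deps=(None,None) exec_start@1 write@2
I1 mul r3: issue@2 deps=(None,None) exec_start@2 write@5
I2 add r2: issue@3 deps=(None,None) exec_start@3 write@5
I3 mul r3: issue@4 deps=(2,2) exec_start@5 write@8
I4 mul r3: issue@5 deps=(None,3) exec_start@8 write@11

Answer: 2 5 5 8 11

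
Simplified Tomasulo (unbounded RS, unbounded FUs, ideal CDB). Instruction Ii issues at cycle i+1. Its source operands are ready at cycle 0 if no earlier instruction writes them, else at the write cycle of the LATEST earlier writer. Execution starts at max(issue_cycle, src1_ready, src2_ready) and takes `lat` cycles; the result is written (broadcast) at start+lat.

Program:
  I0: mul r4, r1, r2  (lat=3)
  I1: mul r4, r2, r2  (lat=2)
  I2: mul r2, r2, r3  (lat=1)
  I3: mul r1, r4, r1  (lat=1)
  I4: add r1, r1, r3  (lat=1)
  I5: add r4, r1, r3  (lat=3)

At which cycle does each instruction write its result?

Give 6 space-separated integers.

Answer: 4 4 4 5 6 9

Derivation:
I0 mul r4: issue@1 deps=(None,None) exec_start@1 write@4
I1 mul r4: issue@2 deps=(None,None) exec_start@2 write@4
I2 mul r2: issue@3 deps=(None,None) exec_start@3 write@4
I3 mul r1: issue@4 deps=(1,None) exec_start@4 write@5
I4 add r1: issue@5 deps=(3,None) exec_start@5 write@6
I5 add r4: issue@6 deps=(4,None) exec_start@6 write@9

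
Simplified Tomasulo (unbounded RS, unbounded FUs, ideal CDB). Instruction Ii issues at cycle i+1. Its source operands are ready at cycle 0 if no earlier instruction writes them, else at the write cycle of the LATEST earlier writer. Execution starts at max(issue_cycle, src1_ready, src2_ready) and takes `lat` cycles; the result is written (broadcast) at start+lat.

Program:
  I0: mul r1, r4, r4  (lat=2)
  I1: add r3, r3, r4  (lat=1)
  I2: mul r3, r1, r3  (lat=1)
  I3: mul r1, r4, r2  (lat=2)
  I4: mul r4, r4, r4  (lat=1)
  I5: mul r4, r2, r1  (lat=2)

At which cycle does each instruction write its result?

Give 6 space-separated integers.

Answer: 3 3 4 6 6 8

Derivation:
I0 mul r1: issue@1 deps=(None,None) exec_start@1 write@3
I1 add r3: issue@2 deps=(None,None) exec_start@2 write@3
I2 mul r3: issue@3 deps=(0,1) exec_start@3 write@4
I3 mul r1: issue@4 deps=(None,None) exec_start@4 write@6
I4 mul r4: issue@5 deps=(None,None) exec_start@5 write@6
I5 mul r4: issue@6 deps=(None,3) exec_start@6 write@8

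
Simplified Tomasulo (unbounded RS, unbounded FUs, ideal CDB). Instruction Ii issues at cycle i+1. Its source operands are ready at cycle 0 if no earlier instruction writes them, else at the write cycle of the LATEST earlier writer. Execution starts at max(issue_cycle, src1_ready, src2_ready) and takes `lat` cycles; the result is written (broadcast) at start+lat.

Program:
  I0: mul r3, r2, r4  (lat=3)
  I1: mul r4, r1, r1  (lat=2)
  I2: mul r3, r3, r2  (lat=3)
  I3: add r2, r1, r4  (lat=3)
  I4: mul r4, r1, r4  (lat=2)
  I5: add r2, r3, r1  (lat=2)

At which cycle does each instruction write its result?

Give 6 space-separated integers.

I0 mul r3: issue@1 deps=(None,None) exec_start@1 write@4
I1 mul r4: issue@2 deps=(None,None) exec_start@2 write@4
I2 mul r3: issue@3 deps=(0,None) exec_start@4 write@7
I3 add r2: issue@4 deps=(None,1) exec_start@4 write@7
I4 mul r4: issue@5 deps=(None,1) exec_start@5 write@7
I5 add r2: issue@6 deps=(2,None) exec_start@7 write@9

Answer: 4 4 7 7 7 9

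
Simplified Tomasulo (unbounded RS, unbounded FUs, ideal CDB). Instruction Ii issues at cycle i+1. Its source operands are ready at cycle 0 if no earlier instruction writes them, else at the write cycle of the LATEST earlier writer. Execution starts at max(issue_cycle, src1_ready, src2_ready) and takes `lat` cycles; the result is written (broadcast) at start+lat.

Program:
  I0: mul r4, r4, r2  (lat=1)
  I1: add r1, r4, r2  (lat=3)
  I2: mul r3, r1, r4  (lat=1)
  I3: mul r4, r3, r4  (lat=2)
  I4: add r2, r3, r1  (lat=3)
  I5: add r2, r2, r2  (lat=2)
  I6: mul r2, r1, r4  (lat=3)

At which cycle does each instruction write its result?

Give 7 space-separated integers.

Answer: 2 5 6 8 9 11 11

Derivation:
I0 mul r4: issue@1 deps=(None,None) exec_start@1 write@2
I1 add r1: issue@2 deps=(0,None) exec_start@2 write@5
I2 mul r3: issue@3 deps=(1,0) exec_start@5 write@6
I3 mul r4: issue@4 deps=(2,0) exec_start@6 write@8
I4 add r2: issue@5 deps=(2,1) exec_start@6 write@9
I5 add r2: issue@6 deps=(4,4) exec_start@9 write@11
I6 mul r2: issue@7 deps=(1,3) exec_start@8 write@11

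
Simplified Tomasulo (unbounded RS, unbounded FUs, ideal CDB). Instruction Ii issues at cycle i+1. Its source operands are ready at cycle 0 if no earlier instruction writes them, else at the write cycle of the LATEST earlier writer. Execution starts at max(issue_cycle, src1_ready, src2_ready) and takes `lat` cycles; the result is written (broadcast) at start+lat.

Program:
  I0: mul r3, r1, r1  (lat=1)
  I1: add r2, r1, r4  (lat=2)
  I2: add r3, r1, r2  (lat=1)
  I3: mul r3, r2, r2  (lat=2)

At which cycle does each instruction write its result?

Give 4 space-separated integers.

Answer: 2 4 5 6

Derivation:
I0 mul r3: issue@1 deps=(None,None) exec_start@1 write@2
I1 add r2: issue@2 deps=(None,None) exec_start@2 write@4
I2 add r3: issue@3 deps=(None,1) exec_start@4 write@5
I3 mul r3: issue@4 deps=(1,1) exec_start@4 write@6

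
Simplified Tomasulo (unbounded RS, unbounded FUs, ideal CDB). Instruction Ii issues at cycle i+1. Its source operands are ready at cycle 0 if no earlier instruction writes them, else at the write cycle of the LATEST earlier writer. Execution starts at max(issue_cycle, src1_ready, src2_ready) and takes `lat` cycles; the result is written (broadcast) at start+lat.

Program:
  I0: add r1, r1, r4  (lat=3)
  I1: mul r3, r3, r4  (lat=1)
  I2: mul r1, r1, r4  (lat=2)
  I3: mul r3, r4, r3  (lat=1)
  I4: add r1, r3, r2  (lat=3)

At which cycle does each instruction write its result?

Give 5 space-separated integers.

Answer: 4 3 6 5 8

Derivation:
I0 add r1: issue@1 deps=(None,None) exec_start@1 write@4
I1 mul r3: issue@2 deps=(None,None) exec_start@2 write@3
I2 mul r1: issue@3 deps=(0,None) exec_start@4 write@6
I3 mul r3: issue@4 deps=(None,1) exec_start@4 write@5
I4 add r1: issue@5 deps=(3,None) exec_start@5 write@8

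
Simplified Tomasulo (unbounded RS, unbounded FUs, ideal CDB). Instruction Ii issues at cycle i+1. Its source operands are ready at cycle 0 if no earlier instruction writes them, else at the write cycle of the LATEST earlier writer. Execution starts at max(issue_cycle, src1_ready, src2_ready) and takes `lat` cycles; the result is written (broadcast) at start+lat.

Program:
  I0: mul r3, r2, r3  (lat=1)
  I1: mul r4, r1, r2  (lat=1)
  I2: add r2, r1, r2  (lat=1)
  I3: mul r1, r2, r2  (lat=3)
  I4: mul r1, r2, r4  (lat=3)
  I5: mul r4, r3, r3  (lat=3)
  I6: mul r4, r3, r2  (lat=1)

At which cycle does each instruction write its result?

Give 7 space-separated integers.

Answer: 2 3 4 7 8 9 8

Derivation:
I0 mul r3: issue@1 deps=(None,None) exec_start@1 write@2
I1 mul r4: issue@2 deps=(None,None) exec_start@2 write@3
I2 add r2: issue@3 deps=(None,None) exec_start@3 write@4
I3 mul r1: issue@4 deps=(2,2) exec_start@4 write@7
I4 mul r1: issue@5 deps=(2,1) exec_start@5 write@8
I5 mul r4: issue@6 deps=(0,0) exec_start@6 write@9
I6 mul r4: issue@7 deps=(0,2) exec_start@7 write@8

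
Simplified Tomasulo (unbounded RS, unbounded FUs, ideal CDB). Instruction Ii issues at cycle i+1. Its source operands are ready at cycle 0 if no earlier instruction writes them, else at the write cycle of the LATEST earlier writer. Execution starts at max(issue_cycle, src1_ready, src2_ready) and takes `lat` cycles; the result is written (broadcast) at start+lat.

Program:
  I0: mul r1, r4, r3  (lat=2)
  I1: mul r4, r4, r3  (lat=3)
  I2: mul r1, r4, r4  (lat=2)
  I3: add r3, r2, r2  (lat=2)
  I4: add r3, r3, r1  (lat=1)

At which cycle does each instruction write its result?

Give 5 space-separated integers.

I0 mul r1: issue@1 deps=(None,None) exec_start@1 write@3
I1 mul r4: issue@2 deps=(None,None) exec_start@2 write@5
I2 mul r1: issue@3 deps=(1,1) exec_start@5 write@7
I3 add r3: issue@4 deps=(None,None) exec_start@4 write@6
I4 add r3: issue@5 deps=(3,2) exec_start@7 write@8

Answer: 3 5 7 6 8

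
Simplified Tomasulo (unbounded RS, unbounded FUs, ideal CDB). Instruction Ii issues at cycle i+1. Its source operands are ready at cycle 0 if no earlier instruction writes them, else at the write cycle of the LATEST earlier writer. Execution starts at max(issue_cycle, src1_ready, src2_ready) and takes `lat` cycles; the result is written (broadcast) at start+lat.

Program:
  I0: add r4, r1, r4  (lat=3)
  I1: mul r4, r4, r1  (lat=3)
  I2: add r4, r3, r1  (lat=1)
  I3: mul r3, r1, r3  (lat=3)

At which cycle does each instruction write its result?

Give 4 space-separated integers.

I0 add r4: issue@1 deps=(None,None) exec_start@1 write@4
I1 mul r4: issue@2 deps=(0,None) exec_start@4 write@7
I2 add r4: issue@3 deps=(None,None) exec_start@3 write@4
I3 mul r3: issue@4 deps=(None,None) exec_start@4 write@7

Answer: 4 7 4 7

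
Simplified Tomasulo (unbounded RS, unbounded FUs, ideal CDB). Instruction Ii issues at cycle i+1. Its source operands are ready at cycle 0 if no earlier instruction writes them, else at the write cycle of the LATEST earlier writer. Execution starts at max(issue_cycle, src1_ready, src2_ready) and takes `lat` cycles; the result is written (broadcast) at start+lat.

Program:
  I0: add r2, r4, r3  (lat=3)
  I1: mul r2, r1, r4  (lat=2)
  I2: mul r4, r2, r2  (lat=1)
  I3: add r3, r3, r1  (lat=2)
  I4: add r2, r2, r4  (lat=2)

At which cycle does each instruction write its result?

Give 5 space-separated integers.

Answer: 4 4 5 6 7

Derivation:
I0 add r2: issue@1 deps=(None,None) exec_start@1 write@4
I1 mul r2: issue@2 deps=(None,None) exec_start@2 write@4
I2 mul r4: issue@3 deps=(1,1) exec_start@4 write@5
I3 add r3: issue@4 deps=(None,None) exec_start@4 write@6
I4 add r2: issue@5 deps=(1,2) exec_start@5 write@7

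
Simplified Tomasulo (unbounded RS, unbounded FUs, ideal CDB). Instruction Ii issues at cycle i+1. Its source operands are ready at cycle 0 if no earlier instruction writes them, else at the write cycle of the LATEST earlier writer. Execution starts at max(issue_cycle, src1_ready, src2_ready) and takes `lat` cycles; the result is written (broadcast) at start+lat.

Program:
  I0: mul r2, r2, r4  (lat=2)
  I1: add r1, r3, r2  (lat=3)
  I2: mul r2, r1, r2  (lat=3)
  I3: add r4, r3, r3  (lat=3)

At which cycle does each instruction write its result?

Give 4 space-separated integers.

Answer: 3 6 9 7

Derivation:
I0 mul r2: issue@1 deps=(None,None) exec_start@1 write@3
I1 add r1: issue@2 deps=(None,0) exec_start@3 write@6
I2 mul r2: issue@3 deps=(1,0) exec_start@6 write@9
I3 add r4: issue@4 deps=(None,None) exec_start@4 write@7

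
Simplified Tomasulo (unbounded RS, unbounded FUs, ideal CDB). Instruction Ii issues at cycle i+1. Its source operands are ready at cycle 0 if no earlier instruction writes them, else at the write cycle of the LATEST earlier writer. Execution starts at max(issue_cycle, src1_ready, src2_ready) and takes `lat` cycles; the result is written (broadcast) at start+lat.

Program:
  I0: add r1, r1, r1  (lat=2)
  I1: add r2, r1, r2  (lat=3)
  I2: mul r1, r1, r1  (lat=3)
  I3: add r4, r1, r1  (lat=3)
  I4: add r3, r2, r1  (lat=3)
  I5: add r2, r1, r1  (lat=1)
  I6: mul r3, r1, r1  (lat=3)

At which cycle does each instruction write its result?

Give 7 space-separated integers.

I0 add r1: issue@1 deps=(None,None) exec_start@1 write@3
I1 add r2: issue@2 deps=(0,None) exec_start@3 write@6
I2 mul r1: issue@3 deps=(0,0) exec_start@3 write@6
I3 add r4: issue@4 deps=(2,2) exec_start@6 write@9
I4 add r3: issue@5 deps=(1,2) exec_start@6 write@9
I5 add r2: issue@6 deps=(2,2) exec_start@6 write@7
I6 mul r3: issue@7 deps=(2,2) exec_start@7 write@10

Answer: 3 6 6 9 9 7 10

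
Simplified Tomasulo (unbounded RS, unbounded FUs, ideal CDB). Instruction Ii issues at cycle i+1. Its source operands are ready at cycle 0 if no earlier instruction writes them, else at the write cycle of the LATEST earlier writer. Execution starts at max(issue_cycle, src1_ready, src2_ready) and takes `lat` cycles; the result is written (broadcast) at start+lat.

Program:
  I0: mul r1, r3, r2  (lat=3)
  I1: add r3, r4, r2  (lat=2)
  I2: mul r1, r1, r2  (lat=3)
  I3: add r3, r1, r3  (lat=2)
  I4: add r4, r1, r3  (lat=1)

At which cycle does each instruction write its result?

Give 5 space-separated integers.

Answer: 4 4 7 9 10

Derivation:
I0 mul r1: issue@1 deps=(None,None) exec_start@1 write@4
I1 add r3: issue@2 deps=(None,None) exec_start@2 write@4
I2 mul r1: issue@3 deps=(0,None) exec_start@4 write@7
I3 add r3: issue@4 deps=(2,1) exec_start@7 write@9
I4 add r4: issue@5 deps=(2,3) exec_start@9 write@10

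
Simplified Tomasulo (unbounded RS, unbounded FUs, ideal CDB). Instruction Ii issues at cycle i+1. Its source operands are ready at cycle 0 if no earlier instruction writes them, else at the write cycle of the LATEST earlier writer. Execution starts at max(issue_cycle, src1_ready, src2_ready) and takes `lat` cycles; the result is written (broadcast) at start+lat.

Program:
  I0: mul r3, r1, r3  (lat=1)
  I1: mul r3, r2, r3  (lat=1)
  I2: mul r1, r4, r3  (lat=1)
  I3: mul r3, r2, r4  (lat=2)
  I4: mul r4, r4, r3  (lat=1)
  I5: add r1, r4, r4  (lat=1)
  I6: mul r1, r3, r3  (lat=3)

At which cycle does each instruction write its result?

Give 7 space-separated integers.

I0 mul r3: issue@1 deps=(None,None) exec_start@1 write@2
I1 mul r3: issue@2 deps=(None,0) exec_start@2 write@3
I2 mul r1: issue@3 deps=(None,1) exec_start@3 write@4
I3 mul r3: issue@4 deps=(None,None) exec_start@4 write@6
I4 mul r4: issue@5 deps=(None,3) exec_start@6 write@7
I5 add r1: issue@6 deps=(4,4) exec_start@7 write@8
I6 mul r1: issue@7 deps=(3,3) exec_start@7 write@10

Answer: 2 3 4 6 7 8 10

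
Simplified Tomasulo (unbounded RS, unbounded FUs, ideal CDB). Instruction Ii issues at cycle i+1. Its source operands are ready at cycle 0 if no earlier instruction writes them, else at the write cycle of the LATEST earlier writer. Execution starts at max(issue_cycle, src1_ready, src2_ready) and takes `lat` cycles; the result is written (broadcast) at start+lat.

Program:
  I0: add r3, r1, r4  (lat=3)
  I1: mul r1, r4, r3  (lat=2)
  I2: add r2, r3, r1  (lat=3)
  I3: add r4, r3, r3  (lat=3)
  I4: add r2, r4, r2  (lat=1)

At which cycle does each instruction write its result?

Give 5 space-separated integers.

Answer: 4 6 9 7 10

Derivation:
I0 add r3: issue@1 deps=(None,None) exec_start@1 write@4
I1 mul r1: issue@2 deps=(None,0) exec_start@4 write@6
I2 add r2: issue@3 deps=(0,1) exec_start@6 write@9
I3 add r4: issue@4 deps=(0,0) exec_start@4 write@7
I4 add r2: issue@5 deps=(3,2) exec_start@9 write@10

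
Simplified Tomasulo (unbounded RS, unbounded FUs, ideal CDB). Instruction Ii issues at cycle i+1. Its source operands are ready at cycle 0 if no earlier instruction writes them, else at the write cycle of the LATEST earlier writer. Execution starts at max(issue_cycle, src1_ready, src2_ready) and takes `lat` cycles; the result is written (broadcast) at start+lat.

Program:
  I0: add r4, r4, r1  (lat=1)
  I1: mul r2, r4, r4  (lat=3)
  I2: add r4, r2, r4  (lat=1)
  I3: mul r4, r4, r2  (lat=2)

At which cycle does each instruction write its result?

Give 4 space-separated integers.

I0 add r4: issue@1 deps=(None,None) exec_start@1 write@2
I1 mul r2: issue@2 deps=(0,0) exec_start@2 write@5
I2 add r4: issue@3 deps=(1,0) exec_start@5 write@6
I3 mul r4: issue@4 deps=(2,1) exec_start@6 write@8

Answer: 2 5 6 8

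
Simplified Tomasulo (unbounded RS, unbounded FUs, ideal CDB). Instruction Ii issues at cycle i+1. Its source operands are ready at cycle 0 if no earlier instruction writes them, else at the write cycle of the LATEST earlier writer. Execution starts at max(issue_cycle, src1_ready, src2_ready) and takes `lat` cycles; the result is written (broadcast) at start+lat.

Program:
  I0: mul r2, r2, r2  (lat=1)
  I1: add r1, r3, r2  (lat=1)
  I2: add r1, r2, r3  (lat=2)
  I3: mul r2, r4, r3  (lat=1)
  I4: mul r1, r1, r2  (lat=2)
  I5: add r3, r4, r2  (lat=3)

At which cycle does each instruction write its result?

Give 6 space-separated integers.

I0 mul r2: issue@1 deps=(None,None) exec_start@1 write@2
I1 add r1: issue@2 deps=(None,0) exec_start@2 write@3
I2 add r1: issue@3 deps=(0,None) exec_start@3 write@5
I3 mul r2: issue@4 deps=(None,None) exec_start@4 write@5
I4 mul r1: issue@5 deps=(2,3) exec_start@5 write@7
I5 add r3: issue@6 deps=(None,3) exec_start@6 write@9

Answer: 2 3 5 5 7 9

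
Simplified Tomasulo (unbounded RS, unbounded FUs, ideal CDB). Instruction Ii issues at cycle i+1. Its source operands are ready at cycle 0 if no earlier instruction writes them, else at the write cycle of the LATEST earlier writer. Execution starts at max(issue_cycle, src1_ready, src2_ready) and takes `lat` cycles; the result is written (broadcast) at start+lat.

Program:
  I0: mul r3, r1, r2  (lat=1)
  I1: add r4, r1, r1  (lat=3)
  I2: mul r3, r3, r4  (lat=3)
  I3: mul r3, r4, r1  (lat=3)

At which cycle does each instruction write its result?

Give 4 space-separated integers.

I0 mul r3: issue@1 deps=(None,None) exec_start@1 write@2
I1 add r4: issue@2 deps=(None,None) exec_start@2 write@5
I2 mul r3: issue@3 deps=(0,1) exec_start@5 write@8
I3 mul r3: issue@4 deps=(1,None) exec_start@5 write@8

Answer: 2 5 8 8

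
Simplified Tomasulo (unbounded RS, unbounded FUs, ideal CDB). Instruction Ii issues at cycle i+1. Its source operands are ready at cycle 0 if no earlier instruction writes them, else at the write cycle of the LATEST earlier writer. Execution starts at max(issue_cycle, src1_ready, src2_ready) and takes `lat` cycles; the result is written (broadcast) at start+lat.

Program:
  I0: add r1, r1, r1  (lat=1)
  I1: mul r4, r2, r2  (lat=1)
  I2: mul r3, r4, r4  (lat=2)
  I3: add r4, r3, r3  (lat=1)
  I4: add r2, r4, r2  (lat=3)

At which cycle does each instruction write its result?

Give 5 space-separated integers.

I0 add r1: issue@1 deps=(None,None) exec_start@1 write@2
I1 mul r4: issue@2 deps=(None,None) exec_start@2 write@3
I2 mul r3: issue@3 deps=(1,1) exec_start@3 write@5
I3 add r4: issue@4 deps=(2,2) exec_start@5 write@6
I4 add r2: issue@5 deps=(3,None) exec_start@6 write@9

Answer: 2 3 5 6 9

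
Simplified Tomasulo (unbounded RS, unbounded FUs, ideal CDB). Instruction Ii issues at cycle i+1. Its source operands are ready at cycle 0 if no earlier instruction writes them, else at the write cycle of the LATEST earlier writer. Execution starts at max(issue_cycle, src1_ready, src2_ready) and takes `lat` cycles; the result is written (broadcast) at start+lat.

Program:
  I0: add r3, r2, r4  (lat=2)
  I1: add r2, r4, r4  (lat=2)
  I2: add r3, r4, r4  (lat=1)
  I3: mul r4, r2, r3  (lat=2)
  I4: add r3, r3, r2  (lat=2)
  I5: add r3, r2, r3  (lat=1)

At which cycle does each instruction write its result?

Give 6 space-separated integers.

I0 add r3: issue@1 deps=(None,None) exec_start@1 write@3
I1 add r2: issue@2 deps=(None,None) exec_start@2 write@4
I2 add r3: issue@3 deps=(None,None) exec_start@3 write@4
I3 mul r4: issue@4 deps=(1,2) exec_start@4 write@6
I4 add r3: issue@5 deps=(2,1) exec_start@5 write@7
I5 add r3: issue@6 deps=(1,4) exec_start@7 write@8

Answer: 3 4 4 6 7 8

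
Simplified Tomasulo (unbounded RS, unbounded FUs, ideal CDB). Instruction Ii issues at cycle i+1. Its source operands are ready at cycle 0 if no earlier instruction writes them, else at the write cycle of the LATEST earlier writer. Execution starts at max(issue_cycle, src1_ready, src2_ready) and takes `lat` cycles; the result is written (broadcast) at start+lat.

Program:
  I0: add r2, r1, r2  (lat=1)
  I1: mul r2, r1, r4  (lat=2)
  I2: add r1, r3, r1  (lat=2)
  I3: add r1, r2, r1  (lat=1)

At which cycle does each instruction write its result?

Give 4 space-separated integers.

I0 add r2: issue@1 deps=(None,None) exec_start@1 write@2
I1 mul r2: issue@2 deps=(None,None) exec_start@2 write@4
I2 add r1: issue@3 deps=(None,None) exec_start@3 write@5
I3 add r1: issue@4 deps=(1,2) exec_start@5 write@6

Answer: 2 4 5 6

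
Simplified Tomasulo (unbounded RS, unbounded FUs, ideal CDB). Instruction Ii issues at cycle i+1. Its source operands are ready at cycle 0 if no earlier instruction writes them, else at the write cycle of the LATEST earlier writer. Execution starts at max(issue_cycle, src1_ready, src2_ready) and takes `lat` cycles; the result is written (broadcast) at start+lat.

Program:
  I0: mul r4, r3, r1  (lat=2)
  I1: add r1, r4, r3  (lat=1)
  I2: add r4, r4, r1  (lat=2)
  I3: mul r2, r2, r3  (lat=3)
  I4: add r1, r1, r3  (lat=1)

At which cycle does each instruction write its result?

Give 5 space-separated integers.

Answer: 3 4 6 7 6

Derivation:
I0 mul r4: issue@1 deps=(None,None) exec_start@1 write@3
I1 add r1: issue@2 deps=(0,None) exec_start@3 write@4
I2 add r4: issue@3 deps=(0,1) exec_start@4 write@6
I3 mul r2: issue@4 deps=(None,None) exec_start@4 write@7
I4 add r1: issue@5 deps=(1,None) exec_start@5 write@6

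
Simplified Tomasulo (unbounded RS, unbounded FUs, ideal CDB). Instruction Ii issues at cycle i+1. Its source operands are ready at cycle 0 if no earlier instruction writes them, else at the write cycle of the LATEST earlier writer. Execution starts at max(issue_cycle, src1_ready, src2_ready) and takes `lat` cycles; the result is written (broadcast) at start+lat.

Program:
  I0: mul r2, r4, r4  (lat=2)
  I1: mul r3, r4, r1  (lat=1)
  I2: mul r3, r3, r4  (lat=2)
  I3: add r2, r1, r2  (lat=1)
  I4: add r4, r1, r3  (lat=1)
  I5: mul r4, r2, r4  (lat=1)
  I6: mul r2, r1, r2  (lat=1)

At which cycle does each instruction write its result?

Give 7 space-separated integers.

Answer: 3 3 5 5 6 7 8

Derivation:
I0 mul r2: issue@1 deps=(None,None) exec_start@1 write@3
I1 mul r3: issue@2 deps=(None,None) exec_start@2 write@3
I2 mul r3: issue@3 deps=(1,None) exec_start@3 write@5
I3 add r2: issue@4 deps=(None,0) exec_start@4 write@5
I4 add r4: issue@5 deps=(None,2) exec_start@5 write@6
I5 mul r4: issue@6 deps=(3,4) exec_start@6 write@7
I6 mul r2: issue@7 deps=(None,3) exec_start@7 write@8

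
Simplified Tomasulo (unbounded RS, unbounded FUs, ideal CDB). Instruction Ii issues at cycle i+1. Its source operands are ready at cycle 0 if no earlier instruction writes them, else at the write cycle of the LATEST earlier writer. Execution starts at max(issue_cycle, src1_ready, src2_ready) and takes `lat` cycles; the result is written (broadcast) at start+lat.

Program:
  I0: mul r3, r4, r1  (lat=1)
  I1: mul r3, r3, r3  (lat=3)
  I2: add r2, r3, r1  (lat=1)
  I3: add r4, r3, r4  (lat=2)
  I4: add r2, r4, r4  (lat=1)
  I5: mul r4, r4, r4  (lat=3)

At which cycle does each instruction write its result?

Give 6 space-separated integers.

I0 mul r3: issue@1 deps=(None,None) exec_start@1 write@2
I1 mul r3: issue@2 deps=(0,0) exec_start@2 write@5
I2 add r2: issue@3 deps=(1,None) exec_start@5 write@6
I3 add r4: issue@4 deps=(1,None) exec_start@5 write@7
I4 add r2: issue@5 deps=(3,3) exec_start@7 write@8
I5 mul r4: issue@6 deps=(3,3) exec_start@7 write@10

Answer: 2 5 6 7 8 10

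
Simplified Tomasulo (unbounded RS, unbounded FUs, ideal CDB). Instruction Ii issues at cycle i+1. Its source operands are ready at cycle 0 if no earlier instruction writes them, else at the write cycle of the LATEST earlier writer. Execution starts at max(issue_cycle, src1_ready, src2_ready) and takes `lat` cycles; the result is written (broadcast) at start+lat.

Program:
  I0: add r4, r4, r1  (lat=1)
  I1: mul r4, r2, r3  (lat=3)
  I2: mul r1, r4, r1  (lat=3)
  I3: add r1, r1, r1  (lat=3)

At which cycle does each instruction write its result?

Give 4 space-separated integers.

I0 add r4: issue@1 deps=(None,None) exec_start@1 write@2
I1 mul r4: issue@2 deps=(None,None) exec_start@2 write@5
I2 mul r1: issue@3 deps=(1,None) exec_start@5 write@8
I3 add r1: issue@4 deps=(2,2) exec_start@8 write@11

Answer: 2 5 8 11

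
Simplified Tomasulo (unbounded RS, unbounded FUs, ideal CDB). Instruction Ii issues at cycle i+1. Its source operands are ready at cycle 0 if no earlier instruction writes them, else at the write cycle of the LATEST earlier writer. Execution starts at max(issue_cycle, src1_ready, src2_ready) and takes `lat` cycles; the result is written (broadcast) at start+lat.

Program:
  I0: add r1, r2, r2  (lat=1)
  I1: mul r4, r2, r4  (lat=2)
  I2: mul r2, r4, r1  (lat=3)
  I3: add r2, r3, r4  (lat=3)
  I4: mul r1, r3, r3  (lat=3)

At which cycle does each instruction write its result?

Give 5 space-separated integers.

I0 add r1: issue@1 deps=(None,None) exec_start@1 write@2
I1 mul r4: issue@2 deps=(None,None) exec_start@2 write@4
I2 mul r2: issue@3 deps=(1,0) exec_start@4 write@7
I3 add r2: issue@4 deps=(None,1) exec_start@4 write@7
I4 mul r1: issue@5 deps=(None,None) exec_start@5 write@8

Answer: 2 4 7 7 8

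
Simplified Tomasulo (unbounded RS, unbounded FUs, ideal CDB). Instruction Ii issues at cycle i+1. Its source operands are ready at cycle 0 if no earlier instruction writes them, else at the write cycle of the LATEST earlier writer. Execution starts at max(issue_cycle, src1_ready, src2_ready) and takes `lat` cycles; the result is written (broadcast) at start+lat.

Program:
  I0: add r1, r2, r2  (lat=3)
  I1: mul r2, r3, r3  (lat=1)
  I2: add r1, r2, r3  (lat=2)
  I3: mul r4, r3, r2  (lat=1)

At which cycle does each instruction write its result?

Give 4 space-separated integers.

Answer: 4 3 5 5

Derivation:
I0 add r1: issue@1 deps=(None,None) exec_start@1 write@4
I1 mul r2: issue@2 deps=(None,None) exec_start@2 write@3
I2 add r1: issue@3 deps=(1,None) exec_start@3 write@5
I3 mul r4: issue@4 deps=(None,1) exec_start@4 write@5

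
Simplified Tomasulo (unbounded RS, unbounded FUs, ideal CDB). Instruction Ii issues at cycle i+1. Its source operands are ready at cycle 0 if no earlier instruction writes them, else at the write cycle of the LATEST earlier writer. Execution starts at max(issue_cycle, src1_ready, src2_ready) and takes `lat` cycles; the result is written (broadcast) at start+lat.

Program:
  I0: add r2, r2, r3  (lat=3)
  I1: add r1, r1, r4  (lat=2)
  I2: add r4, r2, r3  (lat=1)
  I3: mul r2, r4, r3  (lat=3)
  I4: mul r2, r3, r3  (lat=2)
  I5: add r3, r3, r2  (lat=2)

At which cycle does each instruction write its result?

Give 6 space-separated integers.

I0 add r2: issue@1 deps=(None,None) exec_start@1 write@4
I1 add r1: issue@2 deps=(None,None) exec_start@2 write@4
I2 add r4: issue@3 deps=(0,None) exec_start@4 write@5
I3 mul r2: issue@4 deps=(2,None) exec_start@5 write@8
I4 mul r2: issue@5 deps=(None,None) exec_start@5 write@7
I5 add r3: issue@6 deps=(None,4) exec_start@7 write@9

Answer: 4 4 5 8 7 9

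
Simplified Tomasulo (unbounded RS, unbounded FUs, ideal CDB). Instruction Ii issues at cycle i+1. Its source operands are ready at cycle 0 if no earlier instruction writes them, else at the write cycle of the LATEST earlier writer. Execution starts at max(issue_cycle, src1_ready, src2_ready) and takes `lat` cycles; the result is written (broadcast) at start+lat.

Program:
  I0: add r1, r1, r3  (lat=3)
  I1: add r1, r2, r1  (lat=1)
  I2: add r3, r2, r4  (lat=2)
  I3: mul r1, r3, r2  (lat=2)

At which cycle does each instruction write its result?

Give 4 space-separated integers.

I0 add r1: issue@1 deps=(None,None) exec_start@1 write@4
I1 add r1: issue@2 deps=(None,0) exec_start@4 write@5
I2 add r3: issue@3 deps=(None,None) exec_start@3 write@5
I3 mul r1: issue@4 deps=(2,None) exec_start@5 write@7

Answer: 4 5 5 7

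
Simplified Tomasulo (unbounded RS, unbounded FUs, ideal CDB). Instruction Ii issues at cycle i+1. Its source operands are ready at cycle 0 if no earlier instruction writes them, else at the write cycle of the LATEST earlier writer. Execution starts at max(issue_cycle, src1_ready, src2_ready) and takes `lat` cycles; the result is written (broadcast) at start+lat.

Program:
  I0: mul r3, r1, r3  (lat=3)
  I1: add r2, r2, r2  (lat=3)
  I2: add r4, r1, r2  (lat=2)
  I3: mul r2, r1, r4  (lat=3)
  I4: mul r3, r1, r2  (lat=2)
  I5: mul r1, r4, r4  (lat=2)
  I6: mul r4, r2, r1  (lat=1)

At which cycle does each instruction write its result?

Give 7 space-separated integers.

Answer: 4 5 7 10 12 9 11

Derivation:
I0 mul r3: issue@1 deps=(None,None) exec_start@1 write@4
I1 add r2: issue@2 deps=(None,None) exec_start@2 write@5
I2 add r4: issue@3 deps=(None,1) exec_start@5 write@7
I3 mul r2: issue@4 deps=(None,2) exec_start@7 write@10
I4 mul r3: issue@5 deps=(None,3) exec_start@10 write@12
I5 mul r1: issue@6 deps=(2,2) exec_start@7 write@9
I6 mul r4: issue@7 deps=(3,5) exec_start@10 write@11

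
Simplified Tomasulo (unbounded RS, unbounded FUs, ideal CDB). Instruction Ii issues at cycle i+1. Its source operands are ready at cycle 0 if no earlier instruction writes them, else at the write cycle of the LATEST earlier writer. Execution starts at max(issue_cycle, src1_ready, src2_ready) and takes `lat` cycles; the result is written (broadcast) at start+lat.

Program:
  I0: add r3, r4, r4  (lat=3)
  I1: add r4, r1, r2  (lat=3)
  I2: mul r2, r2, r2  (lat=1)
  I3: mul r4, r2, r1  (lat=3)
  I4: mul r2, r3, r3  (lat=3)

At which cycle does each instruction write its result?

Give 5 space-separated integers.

Answer: 4 5 4 7 8

Derivation:
I0 add r3: issue@1 deps=(None,None) exec_start@1 write@4
I1 add r4: issue@2 deps=(None,None) exec_start@2 write@5
I2 mul r2: issue@3 deps=(None,None) exec_start@3 write@4
I3 mul r4: issue@4 deps=(2,None) exec_start@4 write@7
I4 mul r2: issue@5 deps=(0,0) exec_start@5 write@8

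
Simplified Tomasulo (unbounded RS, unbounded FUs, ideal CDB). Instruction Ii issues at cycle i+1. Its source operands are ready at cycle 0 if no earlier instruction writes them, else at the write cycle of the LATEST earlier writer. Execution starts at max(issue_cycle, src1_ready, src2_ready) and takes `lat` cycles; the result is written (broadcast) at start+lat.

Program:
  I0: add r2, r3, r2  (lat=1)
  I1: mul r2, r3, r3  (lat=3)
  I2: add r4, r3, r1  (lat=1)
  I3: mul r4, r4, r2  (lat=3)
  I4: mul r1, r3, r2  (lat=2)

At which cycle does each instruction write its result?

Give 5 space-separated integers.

I0 add r2: issue@1 deps=(None,None) exec_start@1 write@2
I1 mul r2: issue@2 deps=(None,None) exec_start@2 write@5
I2 add r4: issue@3 deps=(None,None) exec_start@3 write@4
I3 mul r4: issue@4 deps=(2,1) exec_start@5 write@8
I4 mul r1: issue@5 deps=(None,1) exec_start@5 write@7

Answer: 2 5 4 8 7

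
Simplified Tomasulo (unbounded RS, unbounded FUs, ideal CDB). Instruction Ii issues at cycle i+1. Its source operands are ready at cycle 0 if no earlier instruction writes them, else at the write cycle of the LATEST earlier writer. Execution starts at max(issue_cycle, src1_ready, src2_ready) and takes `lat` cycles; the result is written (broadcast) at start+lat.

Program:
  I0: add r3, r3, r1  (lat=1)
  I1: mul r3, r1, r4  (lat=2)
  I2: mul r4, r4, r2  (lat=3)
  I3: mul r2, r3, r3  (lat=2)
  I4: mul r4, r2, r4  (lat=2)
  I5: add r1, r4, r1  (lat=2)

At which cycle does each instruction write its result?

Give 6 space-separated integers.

I0 add r3: issue@1 deps=(None,None) exec_start@1 write@2
I1 mul r3: issue@2 deps=(None,None) exec_start@2 write@4
I2 mul r4: issue@3 deps=(None,None) exec_start@3 write@6
I3 mul r2: issue@4 deps=(1,1) exec_start@4 write@6
I4 mul r4: issue@5 deps=(3,2) exec_start@6 write@8
I5 add r1: issue@6 deps=(4,None) exec_start@8 write@10

Answer: 2 4 6 6 8 10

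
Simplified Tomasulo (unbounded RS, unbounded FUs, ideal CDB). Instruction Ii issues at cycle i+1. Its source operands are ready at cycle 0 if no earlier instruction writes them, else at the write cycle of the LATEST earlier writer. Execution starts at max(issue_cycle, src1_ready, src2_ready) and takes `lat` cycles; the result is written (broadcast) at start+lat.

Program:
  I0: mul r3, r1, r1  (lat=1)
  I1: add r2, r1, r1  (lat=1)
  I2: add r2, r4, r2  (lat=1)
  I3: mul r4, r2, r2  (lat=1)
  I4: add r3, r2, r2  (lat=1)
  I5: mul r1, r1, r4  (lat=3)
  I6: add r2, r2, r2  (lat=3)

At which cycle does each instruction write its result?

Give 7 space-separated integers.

I0 mul r3: issue@1 deps=(None,None) exec_start@1 write@2
I1 add r2: issue@2 deps=(None,None) exec_start@2 write@3
I2 add r2: issue@3 deps=(None,1) exec_start@3 write@4
I3 mul r4: issue@4 deps=(2,2) exec_start@4 write@5
I4 add r3: issue@5 deps=(2,2) exec_start@5 write@6
I5 mul r1: issue@6 deps=(None,3) exec_start@6 write@9
I6 add r2: issue@7 deps=(2,2) exec_start@7 write@10

Answer: 2 3 4 5 6 9 10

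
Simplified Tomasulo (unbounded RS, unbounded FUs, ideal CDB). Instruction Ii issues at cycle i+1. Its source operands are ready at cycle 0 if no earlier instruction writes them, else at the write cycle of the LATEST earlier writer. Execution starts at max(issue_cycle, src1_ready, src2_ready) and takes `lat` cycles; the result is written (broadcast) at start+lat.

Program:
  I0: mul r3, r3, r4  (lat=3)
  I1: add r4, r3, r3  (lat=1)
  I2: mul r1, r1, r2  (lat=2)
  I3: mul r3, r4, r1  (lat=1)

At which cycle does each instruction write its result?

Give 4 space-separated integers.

I0 mul r3: issue@1 deps=(None,None) exec_start@1 write@4
I1 add r4: issue@2 deps=(0,0) exec_start@4 write@5
I2 mul r1: issue@3 deps=(None,None) exec_start@3 write@5
I3 mul r3: issue@4 deps=(1,2) exec_start@5 write@6

Answer: 4 5 5 6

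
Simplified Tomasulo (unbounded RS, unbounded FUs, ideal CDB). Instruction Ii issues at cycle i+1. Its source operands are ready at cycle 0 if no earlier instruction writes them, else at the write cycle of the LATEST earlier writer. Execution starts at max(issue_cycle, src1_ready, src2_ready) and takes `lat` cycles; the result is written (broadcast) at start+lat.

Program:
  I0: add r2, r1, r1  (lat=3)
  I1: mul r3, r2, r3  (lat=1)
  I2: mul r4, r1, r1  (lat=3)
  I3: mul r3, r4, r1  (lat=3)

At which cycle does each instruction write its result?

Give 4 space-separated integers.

Answer: 4 5 6 9

Derivation:
I0 add r2: issue@1 deps=(None,None) exec_start@1 write@4
I1 mul r3: issue@2 deps=(0,None) exec_start@4 write@5
I2 mul r4: issue@3 deps=(None,None) exec_start@3 write@6
I3 mul r3: issue@4 deps=(2,None) exec_start@6 write@9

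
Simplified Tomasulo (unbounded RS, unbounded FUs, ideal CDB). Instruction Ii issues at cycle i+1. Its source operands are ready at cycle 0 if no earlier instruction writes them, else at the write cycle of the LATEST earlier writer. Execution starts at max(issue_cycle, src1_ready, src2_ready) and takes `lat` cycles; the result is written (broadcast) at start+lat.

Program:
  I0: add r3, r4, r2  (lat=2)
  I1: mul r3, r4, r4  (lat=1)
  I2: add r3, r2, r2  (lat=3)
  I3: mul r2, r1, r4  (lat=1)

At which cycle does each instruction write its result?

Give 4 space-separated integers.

I0 add r3: issue@1 deps=(None,None) exec_start@1 write@3
I1 mul r3: issue@2 deps=(None,None) exec_start@2 write@3
I2 add r3: issue@3 deps=(None,None) exec_start@3 write@6
I3 mul r2: issue@4 deps=(None,None) exec_start@4 write@5

Answer: 3 3 6 5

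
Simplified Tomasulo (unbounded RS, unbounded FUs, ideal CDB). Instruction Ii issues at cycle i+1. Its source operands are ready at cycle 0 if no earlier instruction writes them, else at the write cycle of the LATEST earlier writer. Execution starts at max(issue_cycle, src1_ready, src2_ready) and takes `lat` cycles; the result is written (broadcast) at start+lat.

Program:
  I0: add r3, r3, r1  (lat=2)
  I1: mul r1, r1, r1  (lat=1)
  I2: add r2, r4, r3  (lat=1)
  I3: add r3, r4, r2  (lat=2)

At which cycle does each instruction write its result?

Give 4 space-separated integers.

I0 add r3: issue@1 deps=(None,None) exec_start@1 write@3
I1 mul r1: issue@2 deps=(None,None) exec_start@2 write@3
I2 add r2: issue@3 deps=(None,0) exec_start@3 write@4
I3 add r3: issue@4 deps=(None,2) exec_start@4 write@6

Answer: 3 3 4 6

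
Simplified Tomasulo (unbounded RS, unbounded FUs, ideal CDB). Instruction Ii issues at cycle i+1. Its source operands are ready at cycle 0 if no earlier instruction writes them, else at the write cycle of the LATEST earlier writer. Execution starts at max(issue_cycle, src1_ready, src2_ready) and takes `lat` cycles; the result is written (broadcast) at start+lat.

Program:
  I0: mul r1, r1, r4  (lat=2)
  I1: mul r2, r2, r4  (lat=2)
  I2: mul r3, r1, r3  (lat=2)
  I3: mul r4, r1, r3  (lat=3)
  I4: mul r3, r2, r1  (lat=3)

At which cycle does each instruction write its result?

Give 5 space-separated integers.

Answer: 3 4 5 8 8

Derivation:
I0 mul r1: issue@1 deps=(None,None) exec_start@1 write@3
I1 mul r2: issue@2 deps=(None,None) exec_start@2 write@4
I2 mul r3: issue@3 deps=(0,None) exec_start@3 write@5
I3 mul r4: issue@4 deps=(0,2) exec_start@5 write@8
I4 mul r3: issue@5 deps=(1,0) exec_start@5 write@8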